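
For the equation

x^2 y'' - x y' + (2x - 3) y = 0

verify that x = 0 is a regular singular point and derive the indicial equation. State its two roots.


Divide by x^2 to reach normal form y'' + P_1(x) y' + P_2(x) y = 0 with P_1(x) = -1/x and P_2(x) = 2/x - 3/x^2.
x = 0 is a singular point because the y'-coefficient -1/x has a pole at x = 0 and the y-coefficient 2/x - 3/x^2 has a pole at x = 0.
It is a regular singular point because x P_1(x) = p(x) = -1 and x^2 P_2(x) = q(x) = 2x - 3 are polynomials, hence analytic at x = 0.
p(0) = -1,  q(0) = -3.
Indicial equation: r(r-1) + p(0) r + q(0) = 0, i.e. r^2 + (p(0) - 1) r + q(0) = 0, i.e. r^2 - 2 r - 3 = 0.
Discriminant: (-2)^2 - 4(-3) = 16, so r = (2 ± 4)/2.
Solving: r_1 = 3, r_2 = -1.

indicial: r^2 - 2 r - 3 = 0; roots r_1 = 3, r_2 = -1


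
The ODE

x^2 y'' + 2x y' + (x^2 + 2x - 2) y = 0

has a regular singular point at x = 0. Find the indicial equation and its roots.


Divide by x^2 to reach normal form y'' + P_1(x) y' + P_2(x) y = 0 with P_1(x) = 2/x and P_2(x) = 1 + 2/x - 2/x^2.
x = 0 is a singular point because the y'-coefficient 2/x has a pole at x = 0 and the y-coefficient 1 + 2/x - 2/x^2 has a pole at x = 0.
It is a regular singular point because x P_1(x) = p(x) = 2 and x^2 P_2(x) = q(x) = x^2 + 2x - 2 are polynomials, hence analytic at x = 0.
p(0) = 2,  q(0) = -2.
Indicial equation: r(r-1) + p(0) r + q(0) = 0, i.e. r^2 + (p(0) - 1) r + q(0) = 0, i.e. r^2 + 1 r - 2 = 0.
Discriminant: (1)^2 - 4(-2) = 9, so r = (-1 ± 3)/2.
Solving: r_1 = 1, r_2 = -2.

indicial: r^2 + 1 r - 2 = 0; roots r_1 = 1, r_2 = -2


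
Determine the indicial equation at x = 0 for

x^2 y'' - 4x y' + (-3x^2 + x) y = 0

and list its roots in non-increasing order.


Divide by x^2 to reach normal form y'' + P_1(x) y' + P_2(x) y = 0 with P_1(x) = -4/x and P_2(x) = -3 + 1/x.
x = 0 is a singular point because the y'-coefficient -4/x has a pole at x = 0 and the y-coefficient -3 + 1/x has a pole at x = 0.
It is a regular singular point because x P_1(x) = p(x) = -4 and x^2 P_2(x) = q(x) = -3x^2 + x are polynomials, hence analytic at x = 0.
p(0) = -4,  q(0) = 0.
Indicial equation: r(r-1) + p(0) r + q(0) = 0, i.e. r^2 + (p(0) - 1) r + q(0) = 0, i.e. r^2 - 5 r = 0.
Discriminant: (-5)^2 - 4(0) = 25, so r = (5 ± 5)/2.
Solving: r_1 = 5, r_2 = 0.

indicial: r^2 - 5 r = 0; roots r_1 = 5, r_2 = 0


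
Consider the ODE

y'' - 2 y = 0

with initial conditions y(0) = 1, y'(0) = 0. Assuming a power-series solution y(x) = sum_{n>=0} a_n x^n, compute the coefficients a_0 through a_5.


Ansatz: y(x) = sum_{n>=0} a_n x^n, so y'(x) = sum_{n>=1} n a_n x^(n-1) and y''(x) = sum_{n>=2} n(n-1) a_n x^(n-2).
Substitute into P(x) y'' + Q(x) y' + R(x) y = 0 with P(x) = 1, Q(x) = 0, R(x) = -2, and match powers of x.
Initial conditions: a_0 = 1, a_1 = 0.
Setting the coefficient of each power of x to zero and solving order by order (substituting the coefficients already found):
  x^0: 2 a_2 - 2 a_0 = 0  ->  2 a_2 = 2 a_0 = 2  ->  a_2 = 1
  x^1: 6 a_3 - 2 a_1 = 0  ->  6 a_3 = 2 a_1 = 0  ->  a_3 = 0
  x^2: 12 a_4 - 2 a_2 = 0  ->  12 a_4 = 2 a_2 = 2  ->  a_4 = 1/6
  x^3: 20 a_5 - 2 a_3 = 0  ->  20 a_5 = 2 a_3 = 0  ->  a_5 = 0
Truncated series: y(x) = 1 + x^2 + (1/6) x^4 + O(x^6).

a_0 = 1; a_1 = 0; a_2 = 1; a_3 = 0; a_4 = 1/6; a_5 = 0


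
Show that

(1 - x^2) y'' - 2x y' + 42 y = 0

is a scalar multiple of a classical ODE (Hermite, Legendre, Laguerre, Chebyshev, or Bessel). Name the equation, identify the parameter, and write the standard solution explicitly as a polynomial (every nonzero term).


The equation is already in a standard form:  (1 - x^2) y'' - 2x y' + 42 y = 0.
This matches the Legendre equation (1 - x^2) y'' - 2x y' + n(n+1) y = 0 (note the -2x y' term) with n(n+1) = 42, so n = 6; the polynomial solution is P_6(x).
With y = sum_k a_k x^k, matching x^k gives (k+2)(k+1) a_{k+2} = [k(k+1) - n(n+1)] a_k = (k - 6)(k + 7) a_k. The right side vanishes at k = 6, so the series with the parity of 6 terminates at degree 6.
Standard normalization (P_n(1) = 1): leading coefficient (2n)!/(2^n (n!)^2) = 479001600/(64*518400) = 231/16, so a_6 = 231/16. Work downward with a_k = (k+1)(k+2) a_{k+2} / ((k - 6)(k + 7)):
  a_4 = (5)(6)(231/16) / ((4 - 6)(4 + 7)) = (3465/8)/(-22) = -315/16
  a_2 = (3)(4)(-315/16) / ((2 - 6)(2 + 7)) = (-945/4)/(-36) = 105/16
  a_0 = (1)(2)(105/16) / ((0 - 6)(0 + 7)) = (105/8)/(-42) = -5/16
Hence P_6(x) = 231 x^6/16 - 315 x^4/16 + 105 x^2/16 - 5/16.

P_6(x); series = 231 x^6/16 - 315 x^4/16 + 105 x^2/16 - 5/16


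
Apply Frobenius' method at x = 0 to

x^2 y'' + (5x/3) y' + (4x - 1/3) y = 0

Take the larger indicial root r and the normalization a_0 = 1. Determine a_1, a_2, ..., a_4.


Write in Frobenius form y'' + (p(x)/x) y' + (q(x)/x^2) y = 0:
  p(x) = 5/3,  q(x) = 4x - 1/3.
Indicial equation: r(r-1) + (5/3) r + (-1/3) = 0 -> roots r_1 = 1/3, r_2 = -1.
Take r = r_1 = 1/3. Let y(x) = x^r sum_{n>=0} a_n x^n with a_0 = 1.
Substitute y = x^r sum a_n x^n and match x^{r+n}. The recurrence is
  D(n) a_n + 4 a_{n-1} = 0,  where D(n) = (r+n)(r+n-1) + (5/3)(r+n) + (-1/3).
  a_n = -4 / D(n) * a_{n-1}.
Since the indicial polynomial factors as (r - r_1)(r - r_2), D(n) = (r_1 + n - r_1)(r_1 + n - r_2) = n(n + 4/3).
Evaluating step by step (a_0 = 1):
  n = 1: D(1) = 1(1 + 4/3) = 7/3; numerator = -4(1) = -4; a_1 = (-4)/(7/3) = -12/7
  n = 2: D(2) = 2(2 + 4/3) = 20/3; numerator = -4(-12/7) = 48/7; a_2 = (48/7)/(20/3) = 36/35
  n = 3: D(3) = 3(3 + 4/3) = 13; numerator = -4(36/35) = -144/35; a_3 = (-144/35)/(13) = -144/455
  n = 4: D(4) = 4(4 + 4/3) = 64/3; numerator = -4(-144/455) = 576/455; a_4 = (576/455)/(64/3) = 27/455

r = 1/3; a_0 = 1; a_1 = -12/7; a_2 = 36/35; a_3 = -144/455; a_4 = 27/455


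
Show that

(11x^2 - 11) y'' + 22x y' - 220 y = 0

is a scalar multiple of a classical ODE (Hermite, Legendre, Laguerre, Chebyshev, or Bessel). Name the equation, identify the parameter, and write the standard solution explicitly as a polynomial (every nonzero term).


All three coefficients share the factor -11; dividing through by -11 gives  (1 - x^2) y'' - 2x y' + 20 y = 0.
This matches the Legendre equation (1 - x^2) y'' - 2x y' + n(n+1) y = 0 (note the -2x y' term) with n(n+1) = 20, so n = 4; the polynomial solution is P_4(x).
With y = sum_k a_k x^k, matching x^k gives (k+2)(k+1) a_{k+2} = [k(k+1) - n(n+1)] a_k = (k - 4)(k + 5) a_k. The right side vanishes at k = 4, so the series with the parity of 4 terminates at degree 4.
Standard normalization (P_n(1) = 1): leading coefficient (2n)!/(2^n (n!)^2) = 40320/(16*576) = 35/8, so a_4 = 35/8. Work downward with a_k = (k+1)(k+2) a_{k+2} / ((k - 4)(k + 5)):
  a_2 = (3)(4)(35/8) / ((2 - 4)(2 + 5)) = (105/2)/(-14) = -15/4
  a_0 = (1)(2)(-15/4) / ((0 - 4)(0 + 5)) = (-15/2)/(-20) = 3/8
Hence P_4(x) = 35 x^4/8 - 15 x^2/4 + 3/8.

P_4(x); series = 35 x^4/8 - 15 x^2/4 + 3/8


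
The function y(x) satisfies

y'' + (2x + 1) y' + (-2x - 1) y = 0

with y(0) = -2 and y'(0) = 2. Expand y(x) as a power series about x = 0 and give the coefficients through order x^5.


Ansatz: y(x) = sum_{n>=0} a_n x^n, so y'(x) = sum_{n>=1} n a_n x^(n-1) and y''(x) = sum_{n>=2} n(n-1) a_n x^(n-2).
Substitute into P(x) y'' + Q(x) y' + R(x) y = 0 with P(x) = 1, Q(x) = 2x + 1, R(x) = -2x - 1, and match powers of x.
Initial conditions: a_0 = -2, a_1 = 2.
Setting the coefficient of each power of x to zero and solving order by order (substituting the coefficients already found):
  x^0: 2 a_2 + a_1 - a_0 = 0  ->  2 a_2 = -a_1 + a_0 = -4  ->  a_2 = -2
  x^1: 6 a_3 + 2 a_2 + a_1 - 2 a_0 = 0  ->  6 a_3 = -2 a_2 - a_1 + 2 a_0 = -2  ->  a_3 = -1/3
  x^2: 12 a_4 + 3 a_3 + 3 a_2 - 2 a_1 = 0  ->  12 a_4 = -3 a_3 - 3 a_2 + 2 a_1 = 11  ->  a_4 = 11/12
  x^3: 20 a_5 + 4 a_4 + 5 a_3 - 2 a_2 = 0  ->  20 a_5 = -4 a_4 - 5 a_3 + 2 a_2 = -6  ->  a_5 = -3/10
Truncated series: y(x) = -2 + 2 x - 2 x^2 - (1/3) x^3 + (11/12) x^4 - (3/10) x^5 + O(x^6).

a_0 = -2; a_1 = 2; a_2 = -2; a_3 = -1/3; a_4 = 11/12; a_5 = -3/10


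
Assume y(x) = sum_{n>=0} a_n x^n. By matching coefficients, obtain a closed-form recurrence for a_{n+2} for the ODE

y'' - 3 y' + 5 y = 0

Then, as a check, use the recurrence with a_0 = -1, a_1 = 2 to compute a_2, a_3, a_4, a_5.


Substitute y = sum_n a_n x^n.
y''(x) has coefficient (n+2)(n+1) a_{n+2} at x^n;
-3 y'(x) has coefficient -3 (n+1) a_{n+1} at x^n;
5 y(x) has coefficient 5 a_n at x^n.
Matching x^n: (n+2)(n+1) a_{n+2} - 3 (n+1) a_{n+1} + 5 a_n = 0.
Thus a_{n+2} = [3 (n+1) a_{n+1} - 5 a_n] / ((n+1)(n+2)).

Check with a_0 = -1, a_1 = 2 (apply the recurrence for n = 0, 1, 2, 3): a_0 = -1, a_1 = 2, a_2 = 11/2, a_3 = 23/6, a_4 = 7/12, a_5 = -73/120.

a_(n+2) = [3 (n+1) a_(n+1) - 5 a_n] / ((n+1)(n+2)); check: a_0 = -1, a_1 = 2, a_2 = 11/2, a_3 = 23/6, a_4 = 7/12, a_5 = -73/120


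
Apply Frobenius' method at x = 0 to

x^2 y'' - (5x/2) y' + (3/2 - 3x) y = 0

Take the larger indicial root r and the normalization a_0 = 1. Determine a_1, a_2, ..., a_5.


Write in Frobenius form y'' + (p(x)/x) y' + (q(x)/x^2) y = 0:
  p(x) = -5/2,  q(x) = 3/2 - 3x.
Indicial equation: r(r-1) + (-5/2) r + (3/2) = 0 -> roots r_1 = 3, r_2 = 1/2.
Take r = r_1 = 3. Let y(x) = x^r sum_{n>=0} a_n x^n with a_0 = 1.
Substitute y = x^r sum a_n x^n and match x^{r+n}. The recurrence is
  D(n) a_n - 3 a_{n-1} = 0,  where D(n) = (r+n)(r+n-1) + (-5/2)(r+n) + (3/2).
  a_n = 3 / D(n) * a_{n-1}.
Since the indicial polynomial factors as (r - r_1)(r - r_2), D(n) = (r_1 + n - r_1)(r_1 + n - r_2) = n(n + 5/2).
Evaluating step by step (a_0 = 1):
  n = 1: D(1) = 1(1 + 5/2) = 7/2; numerator = 3(1) = 3; a_1 = (3)/(7/2) = 6/7
  n = 2: D(2) = 2(2 + 5/2) = 9; numerator = 3(6/7) = 18/7; a_2 = (18/7)/(9) = 2/7
  n = 3: D(3) = 3(3 + 5/2) = 33/2; numerator = 3(2/7) = 6/7; a_3 = (6/7)/(33/2) = 4/77
  n = 4: D(4) = 4(4 + 5/2) = 26; numerator = 3(4/77) = 12/77; a_4 = (12/77)/(26) = 6/1001
  n = 5: D(5) = 5(5 + 5/2) = 75/2; numerator = 3(6/1001) = 18/1001; a_5 = (18/1001)/(75/2) = 12/25025

r = 3; a_0 = 1; a_1 = 6/7; a_2 = 2/7; a_3 = 4/77; a_4 = 6/1001; a_5 = 12/25025


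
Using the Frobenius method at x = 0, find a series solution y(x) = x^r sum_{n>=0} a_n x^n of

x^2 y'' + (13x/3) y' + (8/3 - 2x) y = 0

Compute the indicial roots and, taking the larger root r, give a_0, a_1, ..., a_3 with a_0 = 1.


Write in Frobenius form y'' + (p(x)/x) y' + (q(x)/x^2) y = 0:
  p(x) = 13/3,  q(x) = 8/3 - 2x.
Indicial equation: r(r-1) + (13/3) r + (8/3) = 0 -> roots r_1 = -4/3, r_2 = -2.
Take r = r_1 = -4/3. Let y(x) = x^r sum_{n>=0} a_n x^n with a_0 = 1.
Substitute y = x^r sum a_n x^n and match x^{r+n}. The recurrence is
  D(n) a_n - 2 a_{n-1} = 0,  where D(n) = (r+n)(r+n-1) + (13/3)(r+n) + (8/3).
  a_n = 2 / D(n) * a_{n-1}.
Since the indicial polynomial factors as (r - r_1)(r - r_2), D(n) = (r_1 + n - r_1)(r_1 + n - r_2) = n(n + 2/3).
Evaluating step by step (a_0 = 1):
  n = 1: D(1) = 1(1 + 2/3) = 5/3; numerator = 2(1) = 2; a_1 = (2)/(5/3) = 6/5
  n = 2: D(2) = 2(2 + 2/3) = 16/3; numerator = 2(6/5) = 12/5; a_2 = (12/5)/(16/3) = 9/20
  n = 3: D(3) = 3(3 + 2/3) = 11; numerator = 2(9/20) = 9/10; a_3 = (9/10)/(11) = 9/110

r = -4/3; a_0 = 1; a_1 = 6/5; a_2 = 9/20; a_3 = 9/110


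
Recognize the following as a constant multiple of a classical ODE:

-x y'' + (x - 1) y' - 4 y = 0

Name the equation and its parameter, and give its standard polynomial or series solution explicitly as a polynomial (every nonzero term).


All three coefficients share the factor -1; dividing through by -1 gives  x y'' + (1 - x) y' + 4 y = 0.
This matches the Laguerre equation x y'' + (1 - x) y' + n y = 0 with n = 4; the polynomial solution is L_4(x).
With y = sum_k a_k x^k, matching x^k gives (k+1)k a_{k+1} + (k+1) a_{k+1} - k a_k + n a_k = 0, i.e. (k+1)^2 a_{k+1} = (k - n) a_k = (k - 4) a_k. The right side vanishes at k = 4, so the series terminates at degree 4.
Standard normalization L_n(0) = 1 gives a_0 = 1. Work upward with a_{k+1} = (k - 4) a_k / (k+1)^2:
  a_1 = (0 - 4)(1) / 1^2 = -4/1 = -4
  a_2 = (1 - 4)(-4) / 2^2 = 12/4 = 3
  a_3 = (2 - 4)(3) / 3^2 = -6/9 = -2/3
  a_4 = (3 - 4)(-2/3) / 4^2 = (2/3)/16 = 1/24
Hence L_4(x) = x^4/24 - 2 x^3/3 + 3 x^2 - 4 x + 1.

L_4(x); series = x^4/24 - 2 x^3/3 + 3 x^2 - 4 x + 1


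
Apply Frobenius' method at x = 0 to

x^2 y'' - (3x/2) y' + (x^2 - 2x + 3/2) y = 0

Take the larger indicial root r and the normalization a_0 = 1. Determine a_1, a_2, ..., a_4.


Write in Frobenius form y'' + (p(x)/x) y' + (q(x)/x^2) y = 0:
  p(x) = -3/2,  q(x) = x^2 - 2x + 3/2.
Indicial equation: r(r-1) + (-3/2) r + (3/2) = 0 -> roots r_1 = 3/2, r_2 = 1.
Take r = r_1 = 3/2. Let y(x) = x^r sum_{n>=0} a_n x^n with a_0 = 1.
Substitute y = x^r sum a_n x^n and match x^{r+n}. The recurrence is
  D(n) a_n - 2 a_{n-1} + 1 a_{n-2} = 0,  where D(n) = (r+n)(r+n-1) + (-3/2)(r+n) + (3/2).
  a_n = [2 a_{n-1} - 1 a_{n-2}] / D(n).
Since the indicial polynomial factors as (r - r_1)(r - r_2), D(n) = (r_1 + n - r_1)(r_1 + n - r_2) = n(n + 1/2).
Evaluating step by step (a_0 = 1):
  n = 1: D(1) = 1(1 + 1/2) = 3/2; numerator = 2(1) = 2; a_1 = (2)/(3/2) = 4/3
  n = 2: D(2) = 2(2 + 1/2) = 5; numerator = 2(4/3) - 1(1) = 5/3; a_2 = (5/3)/(5) = 1/3
  n = 3: D(3) = 3(3 + 1/2) = 21/2; numerator = 2(1/3) - 1(4/3) = -2/3; a_3 = (-2/3)/(21/2) = -4/63
  n = 4: D(4) = 4(4 + 1/2) = 18; numerator = 2(-4/63) - 1(1/3) = -29/63; a_4 = (-29/63)/(18) = -29/1134

r = 3/2; a_0 = 1; a_1 = 4/3; a_2 = 1/3; a_3 = -4/63; a_4 = -29/1134


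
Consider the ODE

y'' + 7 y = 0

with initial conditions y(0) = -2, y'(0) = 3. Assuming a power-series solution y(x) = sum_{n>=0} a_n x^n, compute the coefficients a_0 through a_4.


Ansatz: y(x) = sum_{n>=0} a_n x^n, so y'(x) = sum_{n>=1} n a_n x^(n-1) and y''(x) = sum_{n>=2} n(n-1) a_n x^(n-2).
Substitute into P(x) y'' + Q(x) y' + R(x) y = 0 with P(x) = 1, Q(x) = 0, R(x) = 7, and match powers of x.
Initial conditions: a_0 = -2, a_1 = 3.
Setting the coefficient of each power of x to zero and solving order by order (substituting the coefficients already found):
  x^0: 2 a_2 + 7 a_0 = 0  ->  2 a_2 = -7 a_0 = 14  ->  a_2 = 7
  x^1: 6 a_3 + 7 a_1 = 0  ->  6 a_3 = -7 a_1 = -21  ->  a_3 = -7/2
  x^2: 12 a_4 + 7 a_2 = 0  ->  12 a_4 = -7 a_2 = -49  ->  a_4 = -49/12
Truncated series: y(x) = -2 + 3 x + 7 x^2 - (7/2) x^3 - (49/12) x^4 + O(x^5).

a_0 = -2; a_1 = 3; a_2 = 7; a_3 = -7/2; a_4 = -49/12


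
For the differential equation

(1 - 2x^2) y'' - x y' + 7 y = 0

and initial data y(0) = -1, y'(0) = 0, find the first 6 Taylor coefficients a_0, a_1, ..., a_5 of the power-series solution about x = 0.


Ansatz: y(x) = sum_{n>=0} a_n x^n, so y'(x) = sum_{n>=1} n a_n x^(n-1) and y''(x) = sum_{n>=2} n(n-1) a_n x^(n-2).
Substitute into P(x) y'' + Q(x) y' + R(x) y = 0 with P(x) = 1 - 2x^2, Q(x) = -x, R(x) = 7, and match powers of x.
Initial conditions: a_0 = -1, a_1 = 0.
Setting the coefficient of each power of x to zero and solving order by order (substituting the coefficients already found):
  x^0: 2 a_2 + 7 a_0 = 0  ->  2 a_2 = -7 a_0 = 7  ->  a_2 = 7/2
  x^1: 6 a_3 + 6 a_1 = 0  ->  6 a_3 = -6 a_1 = 0  ->  a_3 = 0
  x^2: 12 a_4 + a_2 = 0  ->  12 a_4 = -a_2 = -7/2  ->  a_4 = -7/24
  x^3: 20 a_5 - 8 a_3 = 0  ->  20 a_5 = 8 a_3 = 0  ->  a_5 = 0
Truncated series: y(x) = -1 + (7/2) x^2 - (7/24) x^4 + O(x^6).

a_0 = -1; a_1 = 0; a_2 = 7/2; a_3 = 0; a_4 = -7/24; a_5 = 0


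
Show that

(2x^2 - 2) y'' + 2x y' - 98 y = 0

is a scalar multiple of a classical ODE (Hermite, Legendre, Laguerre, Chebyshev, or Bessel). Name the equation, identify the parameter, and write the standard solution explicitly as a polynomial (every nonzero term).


All three coefficients share the factor -2; dividing through by -2 gives  (1 - x^2) y'' - x y' + 49 y = 0.
This matches the Chebyshev equation (1 - x^2) y'' - x y' + n^2 y = 0 (note the -x y' term, not -2x y') with n^2 = 49, so n = 7; the polynomial solution is T_7(x).
With y = sum_k a_k x^k, matching x^k gives (k+2)(k+1) a_{k+2} = (k^2 - n^2) a_k = (k - 7)(k + 7) a_k. The right side vanishes at k = 7, so the series with the parity of 7 terminates at degree 7.
Standard normalization: leading coefficient of T_n is 2^(n-1), so a_7 = 2^6 = 64. Work downward with a_k = (k+1)(k+2) a_{k+2} / ((k - 7)(k + 7)):
  a_5 = (6)(7)(64) / ((5 - 7)(5 + 7)) = 2688/(-24) = -112
  a_3 = (4)(5)(-112) / ((3 - 7)(3 + 7)) = -2240/(-40) = 56
  a_1 = (2)(3)(56) / ((1 - 7)(1 + 7)) = 336/(-48) = -7
Hence T_7(x) = 64 x^7 - 112 x^5 + 56 x^3 - 7 x.

T_7(x); series = 64 x^7 - 112 x^5 + 56 x^3 - 7 x


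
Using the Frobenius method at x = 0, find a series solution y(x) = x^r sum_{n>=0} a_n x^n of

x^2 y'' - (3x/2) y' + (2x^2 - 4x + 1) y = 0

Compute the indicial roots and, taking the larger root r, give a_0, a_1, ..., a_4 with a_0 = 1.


Write in Frobenius form y'' + (p(x)/x) y' + (q(x)/x^2) y = 0:
  p(x) = -3/2,  q(x) = 2x^2 - 4x + 1.
Indicial equation: r(r-1) + (-3/2) r + (1) = 0 -> roots r_1 = 2, r_2 = 1/2.
Take r = r_1 = 2. Let y(x) = x^r sum_{n>=0} a_n x^n with a_0 = 1.
Substitute y = x^r sum a_n x^n and match x^{r+n}. The recurrence is
  D(n) a_n - 4 a_{n-1} + 2 a_{n-2} = 0,  where D(n) = (r+n)(r+n-1) + (-3/2)(r+n) + (1).
  a_n = [4 a_{n-1} - 2 a_{n-2}] / D(n).
Since the indicial polynomial factors as (r - r_1)(r - r_2), D(n) = (r_1 + n - r_1)(r_1 + n - r_2) = n(n + 3/2).
Evaluating step by step (a_0 = 1):
  n = 1: D(1) = 1(1 + 3/2) = 5/2; numerator = 4(1) = 4; a_1 = (4)/(5/2) = 8/5
  n = 2: D(2) = 2(2 + 3/2) = 7; numerator = 4(8/5) - 2(1) = 22/5; a_2 = (22/5)/(7) = 22/35
  n = 3: D(3) = 3(3 + 3/2) = 27/2; numerator = 4(22/35) - 2(8/5) = -24/35; a_3 = (-24/35)/(27/2) = -16/315
  n = 4: D(4) = 4(4 + 3/2) = 22; numerator = 4(-16/315) - 2(22/35) = -92/63; a_4 = (-92/63)/(22) = -46/693

r = 2; a_0 = 1; a_1 = 8/5; a_2 = 22/35; a_3 = -16/315; a_4 = -46/693


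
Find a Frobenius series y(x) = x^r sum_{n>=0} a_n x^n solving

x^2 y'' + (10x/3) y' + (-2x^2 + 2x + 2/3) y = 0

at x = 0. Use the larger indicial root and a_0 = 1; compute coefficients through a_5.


Write in Frobenius form y'' + (p(x)/x) y' + (q(x)/x^2) y = 0:
  p(x) = 10/3,  q(x) = -2x^2 + 2x + 2/3.
Indicial equation: r(r-1) + (10/3) r + (2/3) = 0 -> roots r_1 = -1/3, r_2 = -2.
Take r = r_1 = -1/3. Let y(x) = x^r sum_{n>=0} a_n x^n with a_0 = 1.
Substitute y = x^r sum a_n x^n and match x^{r+n}. The recurrence is
  D(n) a_n + 2 a_{n-1} - 2 a_{n-2} = 0,  where D(n) = (r+n)(r+n-1) + (10/3)(r+n) + (2/3).
  a_n = [-2 a_{n-1} + 2 a_{n-2}] / D(n).
Since the indicial polynomial factors as (r - r_1)(r - r_2), D(n) = (r_1 + n - r_1)(r_1 + n - r_2) = n(n + 5/3).
Evaluating step by step (a_0 = 1):
  n = 1: D(1) = 1(1 + 5/3) = 8/3; numerator = -2(1) = -2; a_1 = (-2)/(8/3) = -3/4
  n = 2: D(2) = 2(2 + 5/3) = 22/3; numerator = -2(-3/4) + 2(1) = 7/2; a_2 = (7/2)/(22/3) = 21/44
  n = 3: D(3) = 3(3 + 5/3) = 14; numerator = -2(21/44) + 2(-3/4) = -27/11; a_3 = (-27/11)/(14) = -27/154
  n = 4: D(4) = 4(4 + 5/3) = 68/3; numerator = -2(-27/154) + 2(21/44) = 201/154; a_4 = (201/154)/(68/3) = 603/10472
  n = 5: D(5) = 5(5 + 5/3) = 100/3; numerator = -2(603/10472) + 2(-27/154) = -2439/5236; a_5 = (-2439/5236)/(100/3) = -7317/523600

r = -1/3; a_0 = 1; a_1 = -3/4; a_2 = 21/44; a_3 = -27/154; a_4 = 603/10472; a_5 = -7317/523600


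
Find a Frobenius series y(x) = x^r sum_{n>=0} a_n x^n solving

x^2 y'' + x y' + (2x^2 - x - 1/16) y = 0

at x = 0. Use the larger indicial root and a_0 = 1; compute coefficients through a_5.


Write in Frobenius form y'' + (p(x)/x) y' + (q(x)/x^2) y = 0:
  p(x) = 1,  q(x) = 2x^2 - x - 1/16.
Indicial equation: r(r-1) + (1) r + (-1/16) = 0 -> roots r_1 = 1/4, r_2 = -1/4.
Take r = r_1 = 1/4. Let y(x) = x^r sum_{n>=0} a_n x^n with a_0 = 1.
Substitute y = x^r sum a_n x^n and match x^{r+n}. The recurrence is
  D(n) a_n - 1 a_{n-1} + 2 a_{n-2} = 0,  where D(n) = (r+n)(r+n-1) + (1)(r+n) + (-1/16).
  a_n = [1 a_{n-1} - 2 a_{n-2}] / D(n).
Since the indicial polynomial factors as (r - r_1)(r - r_2), D(n) = (r_1 + n - r_1)(r_1 + n - r_2) = n(n + 1/2).
Evaluating step by step (a_0 = 1):
  n = 1: D(1) = 1(1 + 1/2) = 3/2; numerator = 1(1) = 1; a_1 = (1)/(3/2) = 2/3
  n = 2: D(2) = 2(2 + 1/2) = 5; numerator = 1(2/3) - 2(1) = -4/3; a_2 = (-4/3)/(5) = -4/15
  n = 3: D(3) = 3(3 + 1/2) = 21/2; numerator = 1(-4/15) - 2(2/3) = -8/5; a_3 = (-8/5)/(21/2) = -16/105
  n = 4: D(4) = 4(4 + 1/2) = 18; numerator = 1(-16/105) - 2(-4/15) = 8/21; a_4 = (8/21)/(18) = 4/189
  n = 5: D(5) = 5(5 + 1/2) = 55/2; numerator = 1(4/189) - 2(-16/105) = 44/135; a_5 = (44/135)/(55/2) = 8/675

r = 1/4; a_0 = 1; a_1 = 2/3; a_2 = -4/15; a_3 = -16/105; a_4 = 4/189; a_5 = 8/675


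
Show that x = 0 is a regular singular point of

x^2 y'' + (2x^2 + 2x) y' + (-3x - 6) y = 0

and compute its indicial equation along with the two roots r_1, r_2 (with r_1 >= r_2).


Divide by x^2 to reach normal form y'' + P_1(x) y' + P_2(x) y = 0 with P_1(x) = 2 + 2/x and P_2(x) = -3/x - 6/x^2.
x = 0 is a singular point because the y'-coefficient 2 + 2/x has a pole at x = 0 and the y-coefficient -3/x - 6/x^2 has a pole at x = 0.
It is a regular singular point because x P_1(x) = p(x) = 2x + 2 and x^2 P_2(x) = q(x) = -3x - 6 are polynomials, hence analytic at x = 0.
p(0) = 2,  q(0) = -6.
Indicial equation: r(r-1) + p(0) r + q(0) = 0, i.e. r^2 + (p(0) - 1) r + q(0) = 0, i.e. r^2 + 1 r - 6 = 0.
Discriminant: (1)^2 - 4(-6) = 25, so r = (-1 ± 5)/2.
Solving: r_1 = 2, r_2 = -3.

indicial: r^2 + 1 r - 6 = 0; roots r_1 = 2, r_2 = -3


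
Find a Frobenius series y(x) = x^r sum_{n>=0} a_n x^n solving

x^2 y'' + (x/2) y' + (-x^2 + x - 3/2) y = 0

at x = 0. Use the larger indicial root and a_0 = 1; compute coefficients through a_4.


Write in Frobenius form y'' + (p(x)/x) y' + (q(x)/x^2) y = 0:
  p(x) = 1/2,  q(x) = -x^2 + x - 3/2.
Indicial equation: r(r-1) + (1/2) r + (-3/2) = 0 -> roots r_1 = 3/2, r_2 = -1.
Take r = r_1 = 3/2. Let y(x) = x^r sum_{n>=0} a_n x^n with a_0 = 1.
Substitute y = x^r sum a_n x^n and match x^{r+n}. The recurrence is
  D(n) a_n + 1 a_{n-1} - 1 a_{n-2} = 0,  where D(n) = (r+n)(r+n-1) + (1/2)(r+n) + (-3/2).
  a_n = [-1 a_{n-1} + 1 a_{n-2}] / D(n).
Since the indicial polynomial factors as (r - r_1)(r - r_2), D(n) = (r_1 + n - r_1)(r_1 + n - r_2) = n(n + 5/2).
Evaluating step by step (a_0 = 1):
  n = 1: D(1) = 1(1 + 5/2) = 7/2; numerator = -1(1) = -1; a_1 = (-1)/(7/2) = -2/7
  n = 2: D(2) = 2(2 + 5/2) = 9; numerator = -1(-2/7) + 1(1) = 9/7; a_2 = (9/7)/(9) = 1/7
  n = 3: D(3) = 3(3 + 5/2) = 33/2; numerator = -1(1/7) + 1(-2/7) = -3/7; a_3 = (-3/7)/(33/2) = -2/77
  n = 4: D(4) = 4(4 + 5/2) = 26; numerator = -1(-2/77) + 1(1/7) = 13/77; a_4 = (13/77)/(26) = 1/154

r = 3/2; a_0 = 1; a_1 = -2/7; a_2 = 1/7; a_3 = -2/77; a_4 = 1/154


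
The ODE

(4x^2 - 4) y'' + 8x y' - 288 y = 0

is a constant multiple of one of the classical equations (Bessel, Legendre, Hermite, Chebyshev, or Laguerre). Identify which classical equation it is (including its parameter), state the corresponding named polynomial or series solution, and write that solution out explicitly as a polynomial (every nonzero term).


All three coefficients share the factor -4; dividing through by -4 gives  (1 - x^2) y'' - 2x y' + 72 y = 0.
This matches the Legendre equation (1 - x^2) y'' - 2x y' + n(n+1) y = 0 (note the -2x y' term) with n(n+1) = 72, so n = 8; the polynomial solution is P_8(x).
With y = sum_k a_k x^k, matching x^k gives (k+2)(k+1) a_{k+2} = [k(k+1) - n(n+1)] a_k = (k - 8)(k + 9) a_k. The right side vanishes at k = 8, so the series with the parity of 8 terminates at degree 8.
Standard normalization (P_n(1) = 1): leading coefficient (2n)!/(2^n (n!)^2) = 20922789888000/(256*1625702400) = 6435/128, so a_8 = 6435/128. Work downward with a_k = (k+1)(k+2) a_{k+2} / ((k - 8)(k + 9)):
  a_6 = (7)(8)(6435/128) / ((6 - 8)(6 + 9)) = (45045/16)/(-30) = -3003/32
  a_4 = (5)(6)(-3003/32) / ((4 - 8)(4 + 9)) = (-45045/16)/(-52) = 3465/64
  a_2 = (3)(4)(3465/64) / ((2 - 8)(2 + 9)) = (10395/16)/(-66) = -315/32
  a_0 = (1)(2)(-315/32) / ((0 - 8)(0 + 9)) = (-315/16)/(-72) = 35/128
Hence P_8(x) = 6435 x^8/128 - 3003 x^6/32 + 3465 x^4/64 - 315 x^2/32 + 35/128.

P_8(x); series = 6435 x^8/128 - 3003 x^6/32 + 3465 x^4/64 - 315 x^2/32 + 35/128


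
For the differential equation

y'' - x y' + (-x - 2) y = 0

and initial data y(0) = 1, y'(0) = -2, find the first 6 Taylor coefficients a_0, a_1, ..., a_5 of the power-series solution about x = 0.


Ansatz: y(x) = sum_{n>=0} a_n x^n, so y'(x) = sum_{n>=1} n a_n x^(n-1) and y''(x) = sum_{n>=2} n(n-1) a_n x^(n-2).
Substitute into P(x) y'' + Q(x) y' + R(x) y = 0 with P(x) = 1, Q(x) = -x, R(x) = -x - 2, and match powers of x.
Initial conditions: a_0 = 1, a_1 = -2.
Setting the coefficient of each power of x to zero and solving order by order (substituting the coefficients already found):
  x^0: 2 a_2 - 2 a_0 = 0  ->  2 a_2 = 2 a_0 = 2  ->  a_2 = 1
  x^1: 6 a_3 - 3 a_1 - a_0 = 0  ->  6 a_3 = 3 a_1 + a_0 = -5  ->  a_3 = -5/6
  x^2: 12 a_4 - 4 a_2 - a_1 = 0  ->  12 a_4 = 4 a_2 + a_1 = 2  ->  a_4 = 1/6
  x^3: 20 a_5 - 5 a_3 - a_2 = 0  ->  20 a_5 = 5 a_3 + a_2 = -19/6  ->  a_5 = -19/120
Truncated series: y(x) = 1 - 2 x + x^2 - (5/6) x^3 + (1/6) x^4 - (19/120) x^5 + O(x^6).

a_0 = 1; a_1 = -2; a_2 = 1; a_3 = -5/6; a_4 = 1/6; a_5 = -19/120


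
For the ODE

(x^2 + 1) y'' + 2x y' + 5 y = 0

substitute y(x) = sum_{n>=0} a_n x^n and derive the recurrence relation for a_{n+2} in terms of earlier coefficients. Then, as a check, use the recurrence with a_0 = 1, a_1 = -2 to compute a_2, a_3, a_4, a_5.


Substitute y = sum_n a_n x^n.
(1 + 1 x^2) y'' contributes (n+2)(n+1) a_{n+2} + n(n-1) a_n at x^n.
2 x y'(x) contributes 2 n a_n at x^n.
5 y(x) contributes 5 a_n at x^n.
Matching x^n: (n+2)(n+1) a_{n+2} + (n(n-1) + 2 n + 5) a_n = 0.
Thus a_{n+2} = (-n(n-1) - 2 n - 5) / ((n+1)(n+2)) * a_n.

Check with a_0 = 1, a_1 = -2 (apply the recurrence for n = 0, 1, 2, 3): a_0 = 1, a_1 = -2, a_2 = -5/2, a_3 = 7/3, a_4 = 55/24, a_5 = -119/60.

a_(n+2) = (-n(n-1) - 2 n - 5) / ((n+1)(n+2)) * a_n; check: a_0 = 1, a_1 = -2, a_2 = -5/2, a_3 = 7/3, a_4 = 55/24, a_5 = -119/60


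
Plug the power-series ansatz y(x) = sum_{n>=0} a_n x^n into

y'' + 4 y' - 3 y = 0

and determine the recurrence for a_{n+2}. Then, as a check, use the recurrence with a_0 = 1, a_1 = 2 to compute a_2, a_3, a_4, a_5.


Substitute y = sum_n a_n x^n.
y''(x) has coefficient (n+2)(n+1) a_{n+2} at x^n;
4 y'(x) has coefficient 4 (n+1) a_{n+1} at x^n;
-3 y(x) has coefficient -3 a_n at x^n.
Matching x^n: (n+2)(n+1) a_{n+2} + 4 (n+1) a_{n+1} - 3 a_n = 0.
Thus a_{n+2} = [-4 (n+1) a_{n+1} + 3 a_n] / ((n+1)(n+2)).

Check with a_0 = 1, a_1 = 2 (apply the recurrence for n = 0, 1, 2, 3): a_0 = 1, a_1 = 2, a_2 = -5/2, a_3 = 13/3, a_4 = -119/24, a_5 = 277/60.

a_(n+2) = [-4 (n+1) a_(n+1) + 3 a_n] / ((n+1)(n+2)); check: a_0 = 1, a_1 = 2, a_2 = -5/2, a_3 = 13/3, a_4 = -119/24, a_5 = 277/60


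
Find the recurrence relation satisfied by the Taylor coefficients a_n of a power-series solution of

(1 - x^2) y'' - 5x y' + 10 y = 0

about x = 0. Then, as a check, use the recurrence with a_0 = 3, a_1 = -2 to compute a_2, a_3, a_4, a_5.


Substitute y = sum_n a_n x^n.
(1 - 1 x^2) y'' contributes (n+2)(n+1) a_{n+2} - n(n-1) a_n at x^n.
-5 x y'(x) contributes -5 n a_n at x^n.
10 y(x) contributes 10 a_n at x^n.
Matching x^n: (n+2)(n+1) a_{n+2} + (-n(n-1) - 5 n + 10) a_n = 0.
Thus a_{n+2} = (n(n-1) + 5 n - 10) / ((n+1)(n+2)) * a_n.

Check with a_0 = 3, a_1 = -2 (apply the recurrence for n = 0, 1, 2, 3): a_0 = 3, a_1 = -2, a_2 = -15, a_3 = 5/3, a_4 = -5/2, a_5 = 11/12.

a_(n+2) = (n(n-1) + 5 n - 10) / ((n+1)(n+2)) * a_n; check: a_0 = 3, a_1 = -2, a_2 = -15, a_3 = 5/3, a_4 = -5/2, a_5 = 11/12


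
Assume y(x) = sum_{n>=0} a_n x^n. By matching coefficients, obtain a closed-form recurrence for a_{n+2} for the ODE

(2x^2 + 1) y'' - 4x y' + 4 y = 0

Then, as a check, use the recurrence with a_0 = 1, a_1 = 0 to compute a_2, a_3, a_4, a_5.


Substitute y = sum_n a_n x^n.
(1 + 2 x^2) y'' contributes (n+2)(n+1) a_{n+2} + 2 n(n-1) a_n at x^n.
-4 x y'(x) contributes -4 n a_n at x^n.
4 y(x) contributes 4 a_n at x^n.
Matching x^n: (n+2)(n+1) a_{n+2} + (2 n(n-1) - 4 n + 4) a_n = 0.
Thus a_{n+2} = (-2 n(n-1) + 4 n - 4) / ((n+1)(n+2)) * a_n.

Check with a_0 = 1, a_1 = 0 (apply the recurrence for n = 0, 1, 2, 3): a_0 = 1, a_1 = 0, a_2 = -2, a_3 = 0, a_4 = 0, a_5 = 0.

a_(n+2) = (-2 n(n-1) + 4 n - 4) / ((n+1)(n+2)) * a_n; check: a_0 = 1, a_1 = 0, a_2 = -2, a_3 = 0, a_4 = 0, a_5 = 0


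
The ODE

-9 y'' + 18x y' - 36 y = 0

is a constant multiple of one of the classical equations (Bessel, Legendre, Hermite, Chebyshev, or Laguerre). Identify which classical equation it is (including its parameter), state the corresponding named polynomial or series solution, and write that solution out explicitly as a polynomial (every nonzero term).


All three coefficients share the factor -9; dividing through by -9 gives  y'' - 2x y' + 4 y = 0.
This matches the Hermite equation y'' - 2x y' + 2n y = 0 with 2n = 4, so n = 2; the polynomial solution is H_2(x).
With y = sum_k a_k x^k, matching x^k gives (k+2)(k+1) a_{k+2} = 2(k - n) a_k = 2(k - 2) a_k. The right side vanishes at k = 2, so the series with the parity of 2 terminates at degree 2.
Standard normalization: leading coefficient of H_n is 2^n, so a_2 = 2^2 = 4. Work downward with a_k = (k+1)(k+2) a_{k+2} / (2(k - n)):
  a_0 = (1)(2)(4) / (2(0 - 2)) = 8/(-4) = -2
Hence H_2(x) = 4 x^2 - 2.

H_2(x); series = 4 x^2 - 2


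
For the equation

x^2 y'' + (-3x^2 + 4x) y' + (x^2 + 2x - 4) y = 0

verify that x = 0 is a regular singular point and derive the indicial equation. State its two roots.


Divide by x^2 to reach normal form y'' + P_1(x) y' + P_2(x) y = 0 with P_1(x) = -3 + 4/x and P_2(x) = 1 + 2/x - 4/x^2.
x = 0 is a singular point because the y'-coefficient -3 + 4/x has a pole at x = 0 and the y-coefficient 1 + 2/x - 4/x^2 has a pole at x = 0.
It is a regular singular point because x P_1(x) = p(x) = 4 - 3x and x^2 P_2(x) = q(x) = x^2 + 2x - 4 are polynomials, hence analytic at x = 0.
p(0) = 4,  q(0) = -4.
Indicial equation: r(r-1) + p(0) r + q(0) = 0, i.e. r^2 + (p(0) - 1) r + q(0) = 0, i.e. r^2 + 3 r - 4 = 0.
Discriminant: (3)^2 - 4(-4) = 25, so r = (-3 ± 5)/2.
Solving: r_1 = 1, r_2 = -4.

indicial: r^2 + 3 r - 4 = 0; roots r_1 = 1, r_2 = -4


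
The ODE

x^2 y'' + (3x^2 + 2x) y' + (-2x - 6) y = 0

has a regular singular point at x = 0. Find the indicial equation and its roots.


Divide by x^2 to reach normal form y'' + P_1(x) y' + P_2(x) y = 0 with P_1(x) = 3 + 2/x and P_2(x) = -2/x - 6/x^2.
x = 0 is a singular point because the y'-coefficient 3 + 2/x has a pole at x = 0 and the y-coefficient -2/x - 6/x^2 has a pole at x = 0.
It is a regular singular point because x P_1(x) = p(x) = 3x + 2 and x^2 P_2(x) = q(x) = -2x - 6 are polynomials, hence analytic at x = 0.
p(0) = 2,  q(0) = -6.
Indicial equation: r(r-1) + p(0) r + q(0) = 0, i.e. r^2 + (p(0) - 1) r + q(0) = 0, i.e. r^2 + 1 r - 6 = 0.
Discriminant: (1)^2 - 4(-6) = 25, so r = (-1 ± 5)/2.
Solving: r_1 = 2, r_2 = -3.

indicial: r^2 + 1 r - 6 = 0; roots r_1 = 2, r_2 = -3


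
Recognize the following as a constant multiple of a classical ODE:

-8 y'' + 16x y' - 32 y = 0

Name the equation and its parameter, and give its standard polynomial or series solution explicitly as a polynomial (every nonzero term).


All three coefficients share the factor -8; dividing through by -8 gives  y'' - 2x y' + 4 y = 0.
This matches the Hermite equation y'' - 2x y' + 2n y = 0 with 2n = 4, so n = 2; the polynomial solution is H_2(x).
With y = sum_k a_k x^k, matching x^k gives (k+2)(k+1) a_{k+2} = 2(k - n) a_k = 2(k - 2) a_k. The right side vanishes at k = 2, so the series with the parity of 2 terminates at degree 2.
Standard normalization: leading coefficient of H_n is 2^n, so a_2 = 2^2 = 4. Work downward with a_k = (k+1)(k+2) a_{k+2} / (2(k - n)):
  a_0 = (1)(2)(4) / (2(0 - 2)) = 8/(-4) = -2
Hence H_2(x) = 4 x^2 - 2.

H_2(x); series = 4 x^2 - 2


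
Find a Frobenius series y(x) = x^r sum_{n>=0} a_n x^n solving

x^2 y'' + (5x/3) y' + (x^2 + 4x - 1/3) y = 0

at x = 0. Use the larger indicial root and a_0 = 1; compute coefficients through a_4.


Write in Frobenius form y'' + (p(x)/x) y' + (q(x)/x^2) y = 0:
  p(x) = 5/3,  q(x) = x^2 + 4x - 1/3.
Indicial equation: r(r-1) + (5/3) r + (-1/3) = 0 -> roots r_1 = 1/3, r_2 = -1.
Take r = r_1 = 1/3. Let y(x) = x^r sum_{n>=0} a_n x^n with a_0 = 1.
Substitute y = x^r sum a_n x^n and match x^{r+n}. The recurrence is
  D(n) a_n + 4 a_{n-1} + 1 a_{n-2} = 0,  where D(n) = (r+n)(r+n-1) + (5/3)(r+n) + (-1/3).
  a_n = [-4 a_{n-1} - 1 a_{n-2}] / D(n).
Since the indicial polynomial factors as (r - r_1)(r - r_2), D(n) = (r_1 + n - r_1)(r_1 + n - r_2) = n(n + 4/3).
Evaluating step by step (a_0 = 1):
  n = 1: D(1) = 1(1 + 4/3) = 7/3; numerator = -4(1) = -4; a_1 = (-4)/(7/3) = -12/7
  n = 2: D(2) = 2(2 + 4/3) = 20/3; numerator = -4(-12/7) - 1(1) = 41/7; a_2 = (41/7)/(20/3) = 123/140
  n = 3: D(3) = 3(3 + 4/3) = 13; numerator = -4(123/140) - 1(-12/7) = -9/5; a_3 = (-9/5)/(13) = -9/65
  n = 4: D(4) = 4(4 + 4/3) = 64/3; numerator = -4(-9/65) - 1(123/140) = -591/1820; a_4 = (-591/1820)/(64/3) = -1773/116480

r = 1/3; a_0 = 1; a_1 = -12/7; a_2 = 123/140; a_3 = -9/65; a_4 = -1773/116480


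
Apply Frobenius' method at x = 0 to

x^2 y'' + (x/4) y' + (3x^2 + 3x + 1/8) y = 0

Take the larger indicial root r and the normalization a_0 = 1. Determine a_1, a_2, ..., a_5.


Write in Frobenius form y'' + (p(x)/x) y' + (q(x)/x^2) y = 0:
  p(x) = 1/4,  q(x) = 3x^2 + 3x + 1/8.
Indicial equation: r(r-1) + (1/4) r + (1/8) = 0 -> roots r_1 = 1/2, r_2 = 1/4.
Take r = r_1 = 1/2. Let y(x) = x^r sum_{n>=0} a_n x^n with a_0 = 1.
Substitute y = x^r sum a_n x^n and match x^{r+n}. The recurrence is
  D(n) a_n + 3 a_{n-1} + 3 a_{n-2} = 0,  where D(n) = (r+n)(r+n-1) + (1/4)(r+n) + (1/8).
  a_n = [-3 a_{n-1} - 3 a_{n-2}] / D(n).
Since the indicial polynomial factors as (r - r_1)(r - r_2), D(n) = (r_1 + n - r_1)(r_1 + n - r_2) = n(n + 1/4).
Evaluating step by step (a_0 = 1):
  n = 1: D(1) = 1(1 + 1/4) = 5/4; numerator = -3(1) = -3; a_1 = (-3)/(5/4) = -12/5
  n = 2: D(2) = 2(2 + 1/4) = 9/2; numerator = -3(-12/5) - 3(1) = 21/5; a_2 = (21/5)/(9/2) = 14/15
  n = 3: D(3) = 3(3 + 1/4) = 39/4; numerator = -3(14/15) - 3(-12/5) = 22/5; a_3 = (22/5)/(39/4) = 88/195
  n = 4: D(4) = 4(4 + 1/4) = 17; numerator = -3(88/195) - 3(14/15) = -54/13; a_4 = (-54/13)/(17) = -54/221
  n = 5: D(5) = 5(5 + 1/4) = 105/4; numerator = -3(-54/221) - 3(88/195) = -686/1105; a_5 = (-686/1105)/(105/4) = -392/16575

r = 1/2; a_0 = 1; a_1 = -12/5; a_2 = 14/15; a_3 = 88/195; a_4 = -54/221; a_5 = -392/16575


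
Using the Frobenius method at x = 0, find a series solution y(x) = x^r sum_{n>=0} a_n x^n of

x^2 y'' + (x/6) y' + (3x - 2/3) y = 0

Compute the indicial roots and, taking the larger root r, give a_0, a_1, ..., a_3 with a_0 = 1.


Write in Frobenius form y'' + (p(x)/x) y' + (q(x)/x^2) y = 0:
  p(x) = 1/6,  q(x) = 3x - 2/3.
Indicial equation: r(r-1) + (1/6) r + (-2/3) = 0 -> roots r_1 = 4/3, r_2 = -1/2.
Take r = r_1 = 4/3. Let y(x) = x^r sum_{n>=0} a_n x^n with a_0 = 1.
Substitute y = x^r sum a_n x^n and match x^{r+n}. The recurrence is
  D(n) a_n + 3 a_{n-1} = 0,  where D(n) = (r+n)(r+n-1) + (1/6)(r+n) + (-2/3).
  a_n = -3 / D(n) * a_{n-1}.
Since the indicial polynomial factors as (r - r_1)(r - r_2), D(n) = (r_1 + n - r_1)(r_1 + n - r_2) = n(n + 11/6).
Evaluating step by step (a_0 = 1):
  n = 1: D(1) = 1(1 + 11/6) = 17/6; numerator = -3(1) = -3; a_1 = (-3)/(17/6) = -18/17
  n = 2: D(2) = 2(2 + 11/6) = 23/3; numerator = -3(-18/17) = 54/17; a_2 = (54/17)/(23/3) = 162/391
  n = 3: D(3) = 3(3 + 11/6) = 29/2; numerator = -3(162/391) = -486/391; a_3 = (-486/391)/(29/2) = -972/11339

r = 4/3; a_0 = 1; a_1 = -18/17; a_2 = 162/391; a_3 = -972/11339


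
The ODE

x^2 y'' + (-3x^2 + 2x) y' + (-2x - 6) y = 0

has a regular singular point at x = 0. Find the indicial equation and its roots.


Divide by x^2 to reach normal form y'' + P_1(x) y' + P_2(x) y = 0 with P_1(x) = -3 + 2/x and P_2(x) = -2/x - 6/x^2.
x = 0 is a singular point because the y'-coefficient -3 + 2/x has a pole at x = 0 and the y-coefficient -2/x - 6/x^2 has a pole at x = 0.
It is a regular singular point because x P_1(x) = p(x) = 2 - 3x and x^2 P_2(x) = q(x) = -2x - 6 are polynomials, hence analytic at x = 0.
p(0) = 2,  q(0) = -6.
Indicial equation: r(r-1) + p(0) r + q(0) = 0, i.e. r^2 + (p(0) - 1) r + q(0) = 0, i.e. r^2 + 1 r - 6 = 0.
Discriminant: (1)^2 - 4(-6) = 25, so r = (-1 ± 5)/2.
Solving: r_1 = 2, r_2 = -3.

indicial: r^2 + 1 r - 6 = 0; roots r_1 = 2, r_2 = -3


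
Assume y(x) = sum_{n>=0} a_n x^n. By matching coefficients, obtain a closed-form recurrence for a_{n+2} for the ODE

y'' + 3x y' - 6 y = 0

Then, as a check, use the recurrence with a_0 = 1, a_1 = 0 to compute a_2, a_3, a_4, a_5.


Substitute y = sum_n a_n x^n.
y''(x) has coefficient (n+2)(n+1) a_{n+2} at x^n;
3 x y'(x) has coefficient 3 n a_n at x^n (shift);
-6 y(x) has coefficient -6 a_n at x^n.
Matching x^n: (n+2)(n+1) a_{n+2} + (3n - 6) a_n = 0.
Thus a_{n+2} = (-3n + 6) / ((n+1)(n+2)) * a_n.

Check with a_0 = 1, a_1 = 0 (apply the recurrence for n = 0, 1, 2, 3): a_0 = 1, a_1 = 0, a_2 = 3, a_3 = 0, a_4 = 0, a_5 = 0.

a_(n+2) = (-3n + 6) / ((n+1)(n+2)) * a_n; check: a_0 = 1, a_1 = 0, a_2 = 3, a_3 = 0, a_4 = 0, a_5 = 0


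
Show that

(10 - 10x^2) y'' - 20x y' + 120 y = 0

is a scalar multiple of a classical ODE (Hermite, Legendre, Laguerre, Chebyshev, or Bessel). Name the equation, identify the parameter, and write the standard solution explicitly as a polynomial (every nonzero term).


All three coefficients share the factor 10; dividing through by 10 gives  (1 - x^2) y'' - 2x y' + 12 y = 0.
This matches the Legendre equation (1 - x^2) y'' - 2x y' + n(n+1) y = 0 (note the -2x y' term) with n(n+1) = 12, so n = 3; the polynomial solution is P_3(x).
With y = sum_k a_k x^k, matching x^k gives (k+2)(k+1) a_{k+2} = [k(k+1) - n(n+1)] a_k = (k - 3)(k + 4) a_k. The right side vanishes at k = 3, so the series with the parity of 3 terminates at degree 3.
Standard normalization (P_n(1) = 1): leading coefficient (2n)!/(2^n (n!)^2) = 720/(8*36) = 5/2, so a_3 = 5/2. Work downward with a_k = (k+1)(k+2) a_{k+2} / ((k - 3)(k + 4)):
  a_1 = (2)(3)(5/2) / ((1 - 3)(1 + 4)) = 15/(-10) = -3/2
Hence P_3(x) = 5 x^3/2 - 3 x/2.

P_3(x); series = 5 x^3/2 - 3 x/2


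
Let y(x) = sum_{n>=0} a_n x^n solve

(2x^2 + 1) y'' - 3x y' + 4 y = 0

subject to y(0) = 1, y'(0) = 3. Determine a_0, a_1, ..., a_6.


Ansatz: y(x) = sum_{n>=0} a_n x^n, so y'(x) = sum_{n>=1} n a_n x^(n-1) and y''(x) = sum_{n>=2} n(n-1) a_n x^(n-2).
Substitute into P(x) y'' + Q(x) y' + R(x) y = 0 with P(x) = 2x^2 + 1, Q(x) = -3x, R(x) = 4, and match powers of x.
Initial conditions: a_0 = 1, a_1 = 3.
Setting the coefficient of each power of x to zero and solving order by order (substituting the coefficients already found):
  x^0: 2 a_2 + 4 a_0 = 0  ->  2 a_2 = -4 a_0 = -4  ->  a_2 = -2
  x^1: 6 a_3 + a_1 = 0  ->  6 a_3 = -a_1 = -3  ->  a_3 = -1/2
  x^2: 12 a_4 + 2 a_2 = 0  ->  12 a_4 = -2 a_2 = 4  ->  a_4 = 1/3
  x^3: 20 a_5 + 7 a_3 = 0  ->  20 a_5 = -7 a_3 = 7/2  ->  a_5 = 7/40
  x^4: 30 a_6 + 16 a_4 = 0  ->  30 a_6 = -16 a_4 = -16/3  ->  a_6 = -8/45
Truncated series: y(x) = 1 + 3 x - 2 x^2 - (1/2) x^3 + (1/3) x^4 + (7/40) x^5 - (8/45) x^6 + O(x^7).

a_0 = 1; a_1 = 3; a_2 = -2; a_3 = -1/2; a_4 = 1/3; a_5 = 7/40; a_6 = -8/45


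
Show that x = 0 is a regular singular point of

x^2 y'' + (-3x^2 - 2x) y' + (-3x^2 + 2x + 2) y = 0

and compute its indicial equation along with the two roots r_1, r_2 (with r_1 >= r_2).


Divide by x^2 to reach normal form y'' + P_1(x) y' + P_2(x) y = 0 with P_1(x) = -3 - 2/x and P_2(x) = -3 + 2/x + 2/x^2.
x = 0 is a singular point because the y'-coefficient -3 - 2/x has a pole at x = 0 and the y-coefficient -3 + 2/x + 2/x^2 has a pole at x = 0.
It is a regular singular point because x P_1(x) = p(x) = -3x - 2 and x^2 P_2(x) = q(x) = -3x^2 + 2x + 2 are polynomials, hence analytic at x = 0.
p(0) = -2,  q(0) = 2.
Indicial equation: r(r-1) + p(0) r + q(0) = 0, i.e. r^2 + (p(0) - 1) r + q(0) = 0, i.e. r^2 - 3 r + 2 = 0.
Discriminant: (-3)^2 - 4(2) = 1, so r = (3 ± 1)/2.
Solving: r_1 = 2, r_2 = 1.

indicial: r^2 - 3 r + 2 = 0; roots r_1 = 2, r_2 = 1


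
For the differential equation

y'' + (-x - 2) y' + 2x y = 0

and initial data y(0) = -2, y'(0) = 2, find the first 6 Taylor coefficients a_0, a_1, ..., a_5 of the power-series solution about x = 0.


Ansatz: y(x) = sum_{n>=0} a_n x^n, so y'(x) = sum_{n>=1} n a_n x^(n-1) and y''(x) = sum_{n>=2} n(n-1) a_n x^(n-2).
Substitute into P(x) y'' + Q(x) y' + R(x) y = 0 with P(x) = 1, Q(x) = -x - 2, R(x) = 2x, and match powers of x.
Initial conditions: a_0 = -2, a_1 = 2.
Setting the coefficient of each power of x to zero and solving order by order (substituting the coefficients already found):
  x^0: 2 a_2 - 2 a_1 = 0  ->  2 a_2 = 2 a_1 = 4  ->  a_2 = 2
  x^1: 6 a_3 - 4 a_2 - a_1 + 2 a_0 = 0  ->  6 a_3 = 4 a_2 + a_1 - 2 a_0 = 14  ->  a_3 = 7/3
  x^2: 12 a_4 - 6 a_3 - 2 a_2 + 2 a_1 = 0  ->  12 a_4 = 6 a_3 + 2 a_2 - 2 a_1 = 14  ->  a_4 = 7/6
  x^3: 20 a_5 - 8 a_4 - 3 a_3 + 2 a_2 = 0  ->  20 a_5 = 8 a_4 + 3 a_3 - 2 a_2 = 37/3  ->  a_5 = 37/60
Truncated series: y(x) = -2 + 2 x + 2 x^2 + (7/3) x^3 + (7/6) x^4 + (37/60) x^5 + O(x^6).

a_0 = -2; a_1 = 2; a_2 = 2; a_3 = 7/3; a_4 = 7/6; a_5 = 37/60
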